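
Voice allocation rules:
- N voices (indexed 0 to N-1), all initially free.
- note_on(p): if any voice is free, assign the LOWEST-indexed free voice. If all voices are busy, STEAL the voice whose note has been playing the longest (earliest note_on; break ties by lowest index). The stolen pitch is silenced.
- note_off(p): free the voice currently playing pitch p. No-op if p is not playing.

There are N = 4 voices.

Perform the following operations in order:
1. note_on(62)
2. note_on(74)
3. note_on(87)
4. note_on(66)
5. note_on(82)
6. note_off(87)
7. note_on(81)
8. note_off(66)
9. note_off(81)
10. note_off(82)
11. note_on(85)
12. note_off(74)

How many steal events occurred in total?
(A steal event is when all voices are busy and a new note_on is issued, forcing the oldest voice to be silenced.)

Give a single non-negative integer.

Op 1: note_on(62): voice 0 is free -> assigned | voices=[62 - - -]
Op 2: note_on(74): voice 1 is free -> assigned | voices=[62 74 - -]
Op 3: note_on(87): voice 2 is free -> assigned | voices=[62 74 87 -]
Op 4: note_on(66): voice 3 is free -> assigned | voices=[62 74 87 66]
Op 5: note_on(82): all voices busy, STEAL voice 0 (pitch 62, oldest) -> assign | voices=[82 74 87 66]
Op 6: note_off(87): free voice 2 | voices=[82 74 - 66]
Op 7: note_on(81): voice 2 is free -> assigned | voices=[82 74 81 66]
Op 8: note_off(66): free voice 3 | voices=[82 74 81 -]
Op 9: note_off(81): free voice 2 | voices=[82 74 - -]
Op 10: note_off(82): free voice 0 | voices=[- 74 - -]
Op 11: note_on(85): voice 0 is free -> assigned | voices=[85 74 - -]
Op 12: note_off(74): free voice 1 | voices=[85 - - -]

Answer: 1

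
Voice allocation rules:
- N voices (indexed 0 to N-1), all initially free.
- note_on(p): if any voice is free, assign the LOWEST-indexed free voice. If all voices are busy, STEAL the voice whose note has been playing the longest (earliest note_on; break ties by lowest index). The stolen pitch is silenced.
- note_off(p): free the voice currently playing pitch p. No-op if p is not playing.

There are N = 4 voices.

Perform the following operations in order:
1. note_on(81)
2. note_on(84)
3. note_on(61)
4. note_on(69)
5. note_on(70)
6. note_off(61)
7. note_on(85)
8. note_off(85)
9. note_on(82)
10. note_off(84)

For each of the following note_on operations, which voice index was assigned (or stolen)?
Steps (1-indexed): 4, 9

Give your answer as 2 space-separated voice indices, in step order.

Op 1: note_on(81): voice 0 is free -> assigned | voices=[81 - - -]
Op 2: note_on(84): voice 1 is free -> assigned | voices=[81 84 - -]
Op 3: note_on(61): voice 2 is free -> assigned | voices=[81 84 61 -]
Op 4: note_on(69): voice 3 is free -> assigned | voices=[81 84 61 69]
Op 5: note_on(70): all voices busy, STEAL voice 0 (pitch 81, oldest) -> assign | voices=[70 84 61 69]
Op 6: note_off(61): free voice 2 | voices=[70 84 - 69]
Op 7: note_on(85): voice 2 is free -> assigned | voices=[70 84 85 69]
Op 8: note_off(85): free voice 2 | voices=[70 84 - 69]
Op 9: note_on(82): voice 2 is free -> assigned | voices=[70 84 82 69]
Op 10: note_off(84): free voice 1 | voices=[70 - 82 69]

Answer: 3 2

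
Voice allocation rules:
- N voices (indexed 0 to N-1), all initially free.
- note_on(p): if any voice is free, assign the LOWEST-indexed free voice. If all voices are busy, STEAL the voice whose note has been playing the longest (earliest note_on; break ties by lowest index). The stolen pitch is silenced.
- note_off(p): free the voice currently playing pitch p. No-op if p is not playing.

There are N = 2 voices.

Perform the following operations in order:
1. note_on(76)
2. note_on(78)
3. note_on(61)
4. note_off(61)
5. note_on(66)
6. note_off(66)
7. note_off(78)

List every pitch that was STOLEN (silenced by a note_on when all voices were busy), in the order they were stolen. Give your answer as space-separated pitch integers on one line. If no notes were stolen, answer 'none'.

Answer: 76

Derivation:
Op 1: note_on(76): voice 0 is free -> assigned | voices=[76 -]
Op 2: note_on(78): voice 1 is free -> assigned | voices=[76 78]
Op 3: note_on(61): all voices busy, STEAL voice 0 (pitch 76, oldest) -> assign | voices=[61 78]
Op 4: note_off(61): free voice 0 | voices=[- 78]
Op 5: note_on(66): voice 0 is free -> assigned | voices=[66 78]
Op 6: note_off(66): free voice 0 | voices=[- 78]
Op 7: note_off(78): free voice 1 | voices=[- -]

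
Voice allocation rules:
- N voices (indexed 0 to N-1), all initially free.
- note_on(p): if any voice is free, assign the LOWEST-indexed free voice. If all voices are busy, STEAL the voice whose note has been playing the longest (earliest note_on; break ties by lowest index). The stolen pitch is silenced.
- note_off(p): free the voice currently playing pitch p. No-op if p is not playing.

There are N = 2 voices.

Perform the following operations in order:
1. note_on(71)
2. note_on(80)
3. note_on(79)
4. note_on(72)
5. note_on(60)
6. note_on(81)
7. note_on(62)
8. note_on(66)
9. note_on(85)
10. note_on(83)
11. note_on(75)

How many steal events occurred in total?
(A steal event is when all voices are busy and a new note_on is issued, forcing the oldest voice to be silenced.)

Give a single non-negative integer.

Answer: 9

Derivation:
Op 1: note_on(71): voice 0 is free -> assigned | voices=[71 -]
Op 2: note_on(80): voice 1 is free -> assigned | voices=[71 80]
Op 3: note_on(79): all voices busy, STEAL voice 0 (pitch 71, oldest) -> assign | voices=[79 80]
Op 4: note_on(72): all voices busy, STEAL voice 1 (pitch 80, oldest) -> assign | voices=[79 72]
Op 5: note_on(60): all voices busy, STEAL voice 0 (pitch 79, oldest) -> assign | voices=[60 72]
Op 6: note_on(81): all voices busy, STEAL voice 1 (pitch 72, oldest) -> assign | voices=[60 81]
Op 7: note_on(62): all voices busy, STEAL voice 0 (pitch 60, oldest) -> assign | voices=[62 81]
Op 8: note_on(66): all voices busy, STEAL voice 1 (pitch 81, oldest) -> assign | voices=[62 66]
Op 9: note_on(85): all voices busy, STEAL voice 0 (pitch 62, oldest) -> assign | voices=[85 66]
Op 10: note_on(83): all voices busy, STEAL voice 1 (pitch 66, oldest) -> assign | voices=[85 83]
Op 11: note_on(75): all voices busy, STEAL voice 0 (pitch 85, oldest) -> assign | voices=[75 83]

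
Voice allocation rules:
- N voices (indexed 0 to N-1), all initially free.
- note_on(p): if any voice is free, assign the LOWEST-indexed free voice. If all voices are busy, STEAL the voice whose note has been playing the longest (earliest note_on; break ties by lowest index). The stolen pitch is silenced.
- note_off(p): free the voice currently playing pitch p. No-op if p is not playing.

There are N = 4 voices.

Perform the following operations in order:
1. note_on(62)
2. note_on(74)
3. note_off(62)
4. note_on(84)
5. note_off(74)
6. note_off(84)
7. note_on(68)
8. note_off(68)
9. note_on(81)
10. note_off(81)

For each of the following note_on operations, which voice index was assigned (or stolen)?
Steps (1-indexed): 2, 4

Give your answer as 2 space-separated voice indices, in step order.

Answer: 1 0

Derivation:
Op 1: note_on(62): voice 0 is free -> assigned | voices=[62 - - -]
Op 2: note_on(74): voice 1 is free -> assigned | voices=[62 74 - -]
Op 3: note_off(62): free voice 0 | voices=[- 74 - -]
Op 4: note_on(84): voice 0 is free -> assigned | voices=[84 74 - -]
Op 5: note_off(74): free voice 1 | voices=[84 - - -]
Op 6: note_off(84): free voice 0 | voices=[- - - -]
Op 7: note_on(68): voice 0 is free -> assigned | voices=[68 - - -]
Op 8: note_off(68): free voice 0 | voices=[- - - -]
Op 9: note_on(81): voice 0 is free -> assigned | voices=[81 - - -]
Op 10: note_off(81): free voice 0 | voices=[- - - -]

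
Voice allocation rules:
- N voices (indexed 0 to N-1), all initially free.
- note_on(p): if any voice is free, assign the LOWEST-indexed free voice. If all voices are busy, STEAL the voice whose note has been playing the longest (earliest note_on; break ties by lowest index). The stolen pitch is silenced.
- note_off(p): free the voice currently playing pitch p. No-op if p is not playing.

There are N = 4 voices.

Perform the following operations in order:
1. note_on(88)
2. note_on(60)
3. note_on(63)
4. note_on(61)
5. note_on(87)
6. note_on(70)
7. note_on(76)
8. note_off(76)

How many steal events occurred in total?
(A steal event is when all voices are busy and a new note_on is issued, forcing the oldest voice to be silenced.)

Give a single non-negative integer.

Op 1: note_on(88): voice 0 is free -> assigned | voices=[88 - - -]
Op 2: note_on(60): voice 1 is free -> assigned | voices=[88 60 - -]
Op 3: note_on(63): voice 2 is free -> assigned | voices=[88 60 63 -]
Op 4: note_on(61): voice 3 is free -> assigned | voices=[88 60 63 61]
Op 5: note_on(87): all voices busy, STEAL voice 0 (pitch 88, oldest) -> assign | voices=[87 60 63 61]
Op 6: note_on(70): all voices busy, STEAL voice 1 (pitch 60, oldest) -> assign | voices=[87 70 63 61]
Op 7: note_on(76): all voices busy, STEAL voice 2 (pitch 63, oldest) -> assign | voices=[87 70 76 61]
Op 8: note_off(76): free voice 2 | voices=[87 70 - 61]

Answer: 3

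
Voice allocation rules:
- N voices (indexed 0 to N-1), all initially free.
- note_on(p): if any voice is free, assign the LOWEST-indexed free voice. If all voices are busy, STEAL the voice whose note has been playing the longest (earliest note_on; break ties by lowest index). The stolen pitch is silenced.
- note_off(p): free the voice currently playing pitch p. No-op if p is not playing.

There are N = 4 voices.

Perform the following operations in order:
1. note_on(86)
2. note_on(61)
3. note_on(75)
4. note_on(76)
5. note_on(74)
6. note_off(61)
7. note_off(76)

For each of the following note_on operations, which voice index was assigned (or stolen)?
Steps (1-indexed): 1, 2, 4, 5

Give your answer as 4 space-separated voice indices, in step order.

Answer: 0 1 3 0

Derivation:
Op 1: note_on(86): voice 0 is free -> assigned | voices=[86 - - -]
Op 2: note_on(61): voice 1 is free -> assigned | voices=[86 61 - -]
Op 3: note_on(75): voice 2 is free -> assigned | voices=[86 61 75 -]
Op 4: note_on(76): voice 3 is free -> assigned | voices=[86 61 75 76]
Op 5: note_on(74): all voices busy, STEAL voice 0 (pitch 86, oldest) -> assign | voices=[74 61 75 76]
Op 6: note_off(61): free voice 1 | voices=[74 - 75 76]
Op 7: note_off(76): free voice 3 | voices=[74 - 75 -]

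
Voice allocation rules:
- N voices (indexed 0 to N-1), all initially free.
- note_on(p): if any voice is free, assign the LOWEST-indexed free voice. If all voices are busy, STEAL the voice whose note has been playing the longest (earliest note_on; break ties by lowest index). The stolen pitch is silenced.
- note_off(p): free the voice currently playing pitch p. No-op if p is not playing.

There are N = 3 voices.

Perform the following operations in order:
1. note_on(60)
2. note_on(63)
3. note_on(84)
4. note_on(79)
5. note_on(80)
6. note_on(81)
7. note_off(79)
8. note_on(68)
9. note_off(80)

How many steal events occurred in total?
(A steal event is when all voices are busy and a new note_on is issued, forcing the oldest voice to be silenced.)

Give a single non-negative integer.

Answer: 3

Derivation:
Op 1: note_on(60): voice 0 is free -> assigned | voices=[60 - -]
Op 2: note_on(63): voice 1 is free -> assigned | voices=[60 63 -]
Op 3: note_on(84): voice 2 is free -> assigned | voices=[60 63 84]
Op 4: note_on(79): all voices busy, STEAL voice 0 (pitch 60, oldest) -> assign | voices=[79 63 84]
Op 5: note_on(80): all voices busy, STEAL voice 1 (pitch 63, oldest) -> assign | voices=[79 80 84]
Op 6: note_on(81): all voices busy, STEAL voice 2 (pitch 84, oldest) -> assign | voices=[79 80 81]
Op 7: note_off(79): free voice 0 | voices=[- 80 81]
Op 8: note_on(68): voice 0 is free -> assigned | voices=[68 80 81]
Op 9: note_off(80): free voice 1 | voices=[68 - 81]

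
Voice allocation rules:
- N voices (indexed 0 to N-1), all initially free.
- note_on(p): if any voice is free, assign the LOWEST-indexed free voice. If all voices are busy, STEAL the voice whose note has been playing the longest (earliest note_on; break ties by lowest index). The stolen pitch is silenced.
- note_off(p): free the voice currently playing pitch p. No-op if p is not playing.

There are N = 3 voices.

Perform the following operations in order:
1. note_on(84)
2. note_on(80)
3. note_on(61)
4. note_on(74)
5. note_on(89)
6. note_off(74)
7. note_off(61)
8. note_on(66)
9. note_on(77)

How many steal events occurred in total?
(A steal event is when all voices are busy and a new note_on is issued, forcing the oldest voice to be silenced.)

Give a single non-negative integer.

Op 1: note_on(84): voice 0 is free -> assigned | voices=[84 - -]
Op 2: note_on(80): voice 1 is free -> assigned | voices=[84 80 -]
Op 3: note_on(61): voice 2 is free -> assigned | voices=[84 80 61]
Op 4: note_on(74): all voices busy, STEAL voice 0 (pitch 84, oldest) -> assign | voices=[74 80 61]
Op 5: note_on(89): all voices busy, STEAL voice 1 (pitch 80, oldest) -> assign | voices=[74 89 61]
Op 6: note_off(74): free voice 0 | voices=[- 89 61]
Op 7: note_off(61): free voice 2 | voices=[- 89 -]
Op 8: note_on(66): voice 0 is free -> assigned | voices=[66 89 -]
Op 9: note_on(77): voice 2 is free -> assigned | voices=[66 89 77]

Answer: 2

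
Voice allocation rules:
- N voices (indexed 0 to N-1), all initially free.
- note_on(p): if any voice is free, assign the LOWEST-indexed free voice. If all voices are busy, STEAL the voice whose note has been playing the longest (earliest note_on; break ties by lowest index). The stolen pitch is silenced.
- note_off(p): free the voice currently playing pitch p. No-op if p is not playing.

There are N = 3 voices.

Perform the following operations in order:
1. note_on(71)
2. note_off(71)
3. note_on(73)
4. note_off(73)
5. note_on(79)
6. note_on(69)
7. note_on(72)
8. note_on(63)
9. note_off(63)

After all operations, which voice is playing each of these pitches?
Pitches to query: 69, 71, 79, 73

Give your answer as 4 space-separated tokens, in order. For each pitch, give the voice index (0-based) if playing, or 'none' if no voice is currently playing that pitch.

Answer: 1 none none none

Derivation:
Op 1: note_on(71): voice 0 is free -> assigned | voices=[71 - -]
Op 2: note_off(71): free voice 0 | voices=[- - -]
Op 3: note_on(73): voice 0 is free -> assigned | voices=[73 - -]
Op 4: note_off(73): free voice 0 | voices=[- - -]
Op 5: note_on(79): voice 0 is free -> assigned | voices=[79 - -]
Op 6: note_on(69): voice 1 is free -> assigned | voices=[79 69 -]
Op 7: note_on(72): voice 2 is free -> assigned | voices=[79 69 72]
Op 8: note_on(63): all voices busy, STEAL voice 0 (pitch 79, oldest) -> assign | voices=[63 69 72]
Op 9: note_off(63): free voice 0 | voices=[- 69 72]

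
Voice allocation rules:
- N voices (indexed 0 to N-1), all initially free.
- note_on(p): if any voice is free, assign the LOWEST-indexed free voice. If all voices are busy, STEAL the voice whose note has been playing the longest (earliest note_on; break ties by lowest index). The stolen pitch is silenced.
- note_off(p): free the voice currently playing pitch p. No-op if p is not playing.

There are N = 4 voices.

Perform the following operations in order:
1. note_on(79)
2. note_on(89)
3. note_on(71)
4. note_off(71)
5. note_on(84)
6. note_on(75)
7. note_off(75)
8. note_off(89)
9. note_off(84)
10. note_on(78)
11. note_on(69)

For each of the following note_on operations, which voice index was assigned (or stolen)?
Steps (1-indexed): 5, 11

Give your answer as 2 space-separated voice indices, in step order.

Answer: 2 2

Derivation:
Op 1: note_on(79): voice 0 is free -> assigned | voices=[79 - - -]
Op 2: note_on(89): voice 1 is free -> assigned | voices=[79 89 - -]
Op 3: note_on(71): voice 2 is free -> assigned | voices=[79 89 71 -]
Op 4: note_off(71): free voice 2 | voices=[79 89 - -]
Op 5: note_on(84): voice 2 is free -> assigned | voices=[79 89 84 -]
Op 6: note_on(75): voice 3 is free -> assigned | voices=[79 89 84 75]
Op 7: note_off(75): free voice 3 | voices=[79 89 84 -]
Op 8: note_off(89): free voice 1 | voices=[79 - 84 -]
Op 9: note_off(84): free voice 2 | voices=[79 - - -]
Op 10: note_on(78): voice 1 is free -> assigned | voices=[79 78 - -]
Op 11: note_on(69): voice 2 is free -> assigned | voices=[79 78 69 -]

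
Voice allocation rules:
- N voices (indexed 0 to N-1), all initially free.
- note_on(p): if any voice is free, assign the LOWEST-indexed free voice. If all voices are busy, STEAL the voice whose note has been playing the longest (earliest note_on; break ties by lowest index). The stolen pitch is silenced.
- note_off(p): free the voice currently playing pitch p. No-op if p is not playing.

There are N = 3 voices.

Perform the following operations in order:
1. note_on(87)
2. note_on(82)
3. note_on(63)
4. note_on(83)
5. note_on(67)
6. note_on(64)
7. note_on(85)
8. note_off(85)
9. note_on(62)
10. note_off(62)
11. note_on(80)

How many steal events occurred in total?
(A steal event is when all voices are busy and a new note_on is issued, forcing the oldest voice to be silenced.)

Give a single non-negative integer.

Answer: 4

Derivation:
Op 1: note_on(87): voice 0 is free -> assigned | voices=[87 - -]
Op 2: note_on(82): voice 1 is free -> assigned | voices=[87 82 -]
Op 3: note_on(63): voice 2 is free -> assigned | voices=[87 82 63]
Op 4: note_on(83): all voices busy, STEAL voice 0 (pitch 87, oldest) -> assign | voices=[83 82 63]
Op 5: note_on(67): all voices busy, STEAL voice 1 (pitch 82, oldest) -> assign | voices=[83 67 63]
Op 6: note_on(64): all voices busy, STEAL voice 2 (pitch 63, oldest) -> assign | voices=[83 67 64]
Op 7: note_on(85): all voices busy, STEAL voice 0 (pitch 83, oldest) -> assign | voices=[85 67 64]
Op 8: note_off(85): free voice 0 | voices=[- 67 64]
Op 9: note_on(62): voice 0 is free -> assigned | voices=[62 67 64]
Op 10: note_off(62): free voice 0 | voices=[- 67 64]
Op 11: note_on(80): voice 0 is free -> assigned | voices=[80 67 64]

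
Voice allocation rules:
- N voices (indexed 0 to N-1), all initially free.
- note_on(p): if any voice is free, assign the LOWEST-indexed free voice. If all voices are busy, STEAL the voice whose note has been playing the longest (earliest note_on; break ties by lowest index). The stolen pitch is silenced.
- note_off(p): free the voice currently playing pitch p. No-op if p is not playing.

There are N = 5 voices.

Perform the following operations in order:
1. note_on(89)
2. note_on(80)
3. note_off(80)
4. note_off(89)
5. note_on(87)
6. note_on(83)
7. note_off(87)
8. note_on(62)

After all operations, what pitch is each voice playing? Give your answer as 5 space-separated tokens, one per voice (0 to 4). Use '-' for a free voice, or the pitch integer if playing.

Answer: 62 83 - - -

Derivation:
Op 1: note_on(89): voice 0 is free -> assigned | voices=[89 - - - -]
Op 2: note_on(80): voice 1 is free -> assigned | voices=[89 80 - - -]
Op 3: note_off(80): free voice 1 | voices=[89 - - - -]
Op 4: note_off(89): free voice 0 | voices=[- - - - -]
Op 5: note_on(87): voice 0 is free -> assigned | voices=[87 - - - -]
Op 6: note_on(83): voice 1 is free -> assigned | voices=[87 83 - - -]
Op 7: note_off(87): free voice 0 | voices=[- 83 - - -]
Op 8: note_on(62): voice 0 is free -> assigned | voices=[62 83 - - -]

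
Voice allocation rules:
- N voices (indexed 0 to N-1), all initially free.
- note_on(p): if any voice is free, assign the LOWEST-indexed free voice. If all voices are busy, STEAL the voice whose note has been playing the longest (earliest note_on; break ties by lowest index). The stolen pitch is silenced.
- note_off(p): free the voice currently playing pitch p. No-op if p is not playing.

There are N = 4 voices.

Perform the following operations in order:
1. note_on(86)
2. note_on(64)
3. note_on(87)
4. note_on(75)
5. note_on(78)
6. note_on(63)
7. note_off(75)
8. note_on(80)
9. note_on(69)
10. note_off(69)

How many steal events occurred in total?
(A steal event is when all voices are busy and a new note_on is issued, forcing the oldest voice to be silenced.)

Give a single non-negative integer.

Answer: 3

Derivation:
Op 1: note_on(86): voice 0 is free -> assigned | voices=[86 - - -]
Op 2: note_on(64): voice 1 is free -> assigned | voices=[86 64 - -]
Op 3: note_on(87): voice 2 is free -> assigned | voices=[86 64 87 -]
Op 4: note_on(75): voice 3 is free -> assigned | voices=[86 64 87 75]
Op 5: note_on(78): all voices busy, STEAL voice 0 (pitch 86, oldest) -> assign | voices=[78 64 87 75]
Op 6: note_on(63): all voices busy, STEAL voice 1 (pitch 64, oldest) -> assign | voices=[78 63 87 75]
Op 7: note_off(75): free voice 3 | voices=[78 63 87 -]
Op 8: note_on(80): voice 3 is free -> assigned | voices=[78 63 87 80]
Op 9: note_on(69): all voices busy, STEAL voice 2 (pitch 87, oldest) -> assign | voices=[78 63 69 80]
Op 10: note_off(69): free voice 2 | voices=[78 63 - 80]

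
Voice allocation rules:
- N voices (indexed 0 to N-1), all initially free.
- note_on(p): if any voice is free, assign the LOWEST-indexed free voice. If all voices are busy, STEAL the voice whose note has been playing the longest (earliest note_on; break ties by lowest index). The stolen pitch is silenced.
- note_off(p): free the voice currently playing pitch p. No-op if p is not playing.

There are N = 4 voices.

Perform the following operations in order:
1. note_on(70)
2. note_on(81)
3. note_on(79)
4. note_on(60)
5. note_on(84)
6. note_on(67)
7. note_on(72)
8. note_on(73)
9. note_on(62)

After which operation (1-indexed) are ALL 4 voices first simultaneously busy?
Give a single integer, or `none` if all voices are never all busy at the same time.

Answer: 4

Derivation:
Op 1: note_on(70): voice 0 is free -> assigned | voices=[70 - - -]
Op 2: note_on(81): voice 1 is free -> assigned | voices=[70 81 - -]
Op 3: note_on(79): voice 2 is free -> assigned | voices=[70 81 79 -]
Op 4: note_on(60): voice 3 is free -> assigned | voices=[70 81 79 60]
Op 5: note_on(84): all voices busy, STEAL voice 0 (pitch 70, oldest) -> assign | voices=[84 81 79 60]
Op 6: note_on(67): all voices busy, STEAL voice 1 (pitch 81, oldest) -> assign | voices=[84 67 79 60]
Op 7: note_on(72): all voices busy, STEAL voice 2 (pitch 79, oldest) -> assign | voices=[84 67 72 60]
Op 8: note_on(73): all voices busy, STEAL voice 3 (pitch 60, oldest) -> assign | voices=[84 67 72 73]
Op 9: note_on(62): all voices busy, STEAL voice 0 (pitch 84, oldest) -> assign | voices=[62 67 72 73]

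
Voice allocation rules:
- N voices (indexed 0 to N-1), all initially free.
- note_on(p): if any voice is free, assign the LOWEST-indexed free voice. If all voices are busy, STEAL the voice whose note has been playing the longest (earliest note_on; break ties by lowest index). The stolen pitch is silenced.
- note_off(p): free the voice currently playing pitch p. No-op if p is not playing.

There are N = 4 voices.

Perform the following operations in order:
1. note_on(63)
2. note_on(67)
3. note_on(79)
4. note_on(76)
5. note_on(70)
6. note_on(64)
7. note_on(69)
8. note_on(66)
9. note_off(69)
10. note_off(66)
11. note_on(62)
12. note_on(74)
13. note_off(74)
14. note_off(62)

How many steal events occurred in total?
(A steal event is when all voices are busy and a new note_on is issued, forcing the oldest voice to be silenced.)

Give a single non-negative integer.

Answer: 4

Derivation:
Op 1: note_on(63): voice 0 is free -> assigned | voices=[63 - - -]
Op 2: note_on(67): voice 1 is free -> assigned | voices=[63 67 - -]
Op 3: note_on(79): voice 2 is free -> assigned | voices=[63 67 79 -]
Op 4: note_on(76): voice 3 is free -> assigned | voices=[63 67 79 76]
Op 5: note_on(70): all voices busy, STEAL voice 0 (pitch 63, oldest) -> assign | voices=[70 67 79 76]
Op 6: note_on(64): all voices busy, STEAL voice 1 (pitch 67, oldest) -> assign | voices=[70 64 79 76]
Op 7: note_on(69): all voices busy, STEAL voice 2 (pitch 79, oldest) -> assign | voices=[70 64 69 76]
Op 8: note_on(66): all voices busy, STEAL voice 3 (pitch 76, oldest) -> assign | voices=[70 64 69 66]
Op 9: note_off(69): free voice 2 | voices=[70 64 - 66]
Op 10: note_off(66): free voice 3 | voices=[70 64 - -]
Op 11: note_on(62): voice 2 is free -> assigned | voices=[70 64 62 -]
Op 12: note_on(74): voice 3 is free -> assigned | voices=[70 64 62 74]
Op 13: note_off(74): free voice 3 | voices=[70 64 62 -]
Op 14: note_off(62): free voice 2 | voices=[70 64 - -]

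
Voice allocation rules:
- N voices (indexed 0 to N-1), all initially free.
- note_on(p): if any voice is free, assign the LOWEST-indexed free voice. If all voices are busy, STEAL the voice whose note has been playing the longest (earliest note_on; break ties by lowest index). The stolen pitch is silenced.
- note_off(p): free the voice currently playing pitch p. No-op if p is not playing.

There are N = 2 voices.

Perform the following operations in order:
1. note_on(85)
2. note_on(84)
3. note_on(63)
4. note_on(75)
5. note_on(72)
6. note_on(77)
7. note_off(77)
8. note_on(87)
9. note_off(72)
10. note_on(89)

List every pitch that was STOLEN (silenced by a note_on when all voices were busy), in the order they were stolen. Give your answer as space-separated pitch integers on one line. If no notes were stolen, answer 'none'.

Answer: 85 84 63 75

Derivation:
Op 1: note_on(85): voice 0 is free -> assigned | voices=[85 -]
Op 2: note_on(84): voice 1 is free -> assigned | voices=[85 84]
Op 3: note_on(63): all voices busy, STEAL voice 0 (pitch 85, oldest) -> assign | voices=[63 84]
Op 4: note_on(75): all voices busy, STEAL voice 1 (pitch 84, oldest) -> assign | voices=[63 75]
Op 5: note_on(72): all voices busy, STEAL voice 0 (pitch 63, oldest) -> assign | voices=[72 75]
Op 6: note_on(77): all voices busy, STEAL voice 1 (pitch 75, oldest) -> assign | voices=[72 77]
Op 7: note_off(77): free voice 1 | voices=[72 -]
Op 8: note_on(87): voice 1 is free -> assigned | voices=[72 87]
Op 9: note_off(72): free voice 0 | voices=[- 87]
Op 10: note_on(89): voice 0 is free -> assigned | voices=[89 87]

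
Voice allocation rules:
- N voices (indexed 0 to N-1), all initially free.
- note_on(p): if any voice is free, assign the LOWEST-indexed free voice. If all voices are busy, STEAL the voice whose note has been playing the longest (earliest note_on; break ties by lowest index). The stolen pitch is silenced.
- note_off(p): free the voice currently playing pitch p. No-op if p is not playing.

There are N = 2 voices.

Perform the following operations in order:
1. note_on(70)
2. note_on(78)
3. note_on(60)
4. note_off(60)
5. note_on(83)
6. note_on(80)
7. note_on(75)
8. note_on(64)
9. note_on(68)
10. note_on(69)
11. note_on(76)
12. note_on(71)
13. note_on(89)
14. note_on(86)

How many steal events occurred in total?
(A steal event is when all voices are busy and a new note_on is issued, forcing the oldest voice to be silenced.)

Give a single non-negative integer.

Op 1: note_on(70): voice 0 is free -> assigned | voices=[70 -]
Op 2: note_on(78): voice 1 is free -> assigned | voices=[70 78]
Op 3: note_on(60): all voices busy, STEAL voice 0 (pitch 70, oldest) -> assign | voices=[60 78]
Op 4: note_off(60): free voice 0 | voices=[- 78]
Op 5: note_on(83): voice 0 is free -> assigned | voices=[83 78]
Op 6: note_on(80): all voices busy, STEAL voice 1 (pitch 78, oldest) -> assign | voices=[83 80]
Op 7: note_on(75): all voices busy, STEAL voice 0 (pitch 83, oldest) -> assign | voices=[75 80]
Op 8: note_on(64): all voices busy, STEAL voice 1 (pitch 80, oldest) -> assign | voices=[75 64]
Op 9: note_on(68): all voices busy, STEAL voice 0 (pitch 75, oldest) -> assign | voices=[68 64]
Op 10: note_on(69): all voices busy, STEAL voice 1 (pitch 64, oldest) -> assign | voices=[68 69]
Op 11: note_on(76): all voices busy, STEAL voice 0 (pitch 68, oldest) -> assign | voices=[76 69]
Op 12: note_on(71): all voices busy, STEAL voice 1 (pitch 69, oldest) -> assign | voices=[76 71]
Op 13: note_on(89): all voices busy, STEAL voice 0 (pitch 76, oldest) -> assign | voices=[89 71]
Op 14: note_on(86): all voices busy, STEAL voice 1 (pitch 71, oldest) -> assign | voices=[89 86]

Answer: 10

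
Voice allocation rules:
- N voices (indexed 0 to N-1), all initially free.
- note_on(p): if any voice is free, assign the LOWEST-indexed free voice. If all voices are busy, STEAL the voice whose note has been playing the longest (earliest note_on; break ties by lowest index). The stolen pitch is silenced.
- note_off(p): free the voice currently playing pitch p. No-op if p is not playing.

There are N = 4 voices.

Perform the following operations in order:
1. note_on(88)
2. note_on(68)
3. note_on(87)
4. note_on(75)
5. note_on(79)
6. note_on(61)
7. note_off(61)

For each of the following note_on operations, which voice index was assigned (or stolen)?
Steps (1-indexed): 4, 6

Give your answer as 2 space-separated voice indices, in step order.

Answer: 3 1

Derivation:
Op 1: note_on(88): voice 0 is free -> assigned | voices=[88 - - -]
Op 2: note_on(68): voice 1 is free -> assigned | voices=[88 68 - -]
Op 3: note_on(87): voice 2 is free -> assigned | voices=[88 68 87 -]
Op 4: note_on(75): voice 3 is free -> assigned | voices=[88 68 87 75]
Op 5: note_on(79): all voices busy, STEAL voice 0 (pitch 88, oldest) -> assign | voices=[79 68 87 75]
Op 6: note_on(61): all voices busy, STEAL voice 1 (pitch 68, oldest) -> assign | voices=[79 61 87 75]
Op 7: note_off(61): free voice 1 | voices=[79 - 87 75]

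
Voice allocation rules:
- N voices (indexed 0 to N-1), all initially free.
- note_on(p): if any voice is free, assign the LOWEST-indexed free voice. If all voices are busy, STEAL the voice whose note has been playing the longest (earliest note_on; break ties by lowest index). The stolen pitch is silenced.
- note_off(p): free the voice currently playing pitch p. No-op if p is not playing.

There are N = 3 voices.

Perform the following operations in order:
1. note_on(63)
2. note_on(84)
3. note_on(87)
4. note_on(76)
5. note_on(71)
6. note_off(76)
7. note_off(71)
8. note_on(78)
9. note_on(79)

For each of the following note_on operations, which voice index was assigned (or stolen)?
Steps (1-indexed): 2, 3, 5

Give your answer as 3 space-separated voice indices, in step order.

Op 1: note_on(63): voice 0 is free -> assigned | voices=[63 - -]
Op 2: note_on(84): voice 1 is free -> assigned | voices=[63 84 -]
Op 3: note_on(87): voice 2 is free -> assigned | voices=[63 84 87]
Op 4: note_on(76): all voices busy, STEAL voice 0 (pitch 63, oldest) -> assign | voices=[76 84 87]
Op 5: note_on(71): all voices busy, STEAL voice 1 (pitch 84, oldest) -> assign | voices=[76 71 87]
Op 6: note_off(76): free voice 0 | voices=[- 71 87]
Op 7: note_off(71): free voice 1 | voices=[- - 87]
Op 8: note_on(78): voice 0 is free -> assigned | voices=[78 - 87]
Op 9: note_on(79): voice 1 is free -> assigned | voices=[78 79 87]

Answer: 1 2 1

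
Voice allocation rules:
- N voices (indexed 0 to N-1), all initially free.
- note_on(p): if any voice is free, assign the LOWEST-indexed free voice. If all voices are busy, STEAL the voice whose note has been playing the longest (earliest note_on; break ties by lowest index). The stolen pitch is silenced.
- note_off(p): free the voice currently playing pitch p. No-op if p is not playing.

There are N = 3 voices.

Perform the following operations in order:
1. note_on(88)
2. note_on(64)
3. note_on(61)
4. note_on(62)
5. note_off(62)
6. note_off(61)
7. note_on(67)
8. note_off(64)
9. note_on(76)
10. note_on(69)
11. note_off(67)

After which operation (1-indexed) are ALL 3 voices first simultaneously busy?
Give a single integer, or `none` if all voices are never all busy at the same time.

Answer: 3

Derivation:
Op 1: note_on(88): voice 0 is free -> assigned | voices=[88 - -]
Op 2: note_on(64): voice 1 is free -> assigned | voices=[88 64 -]
Op 3: note_on(61): voice 2 is free -> assigned | voices=[88 64 61]
Op 4: note_on(62): all voices busy, STEAL voice 0 (pitch 88, oldest) -> assign | voices=[62 64 61]
Op 5: note_off(62): free voice 0 | voices=[- 64 61]
Op 6: note_off(61): free voice 2 | voices=[- 64 -]
Op 7: note_on(67): voice 0 is free -> assigned | voices=[67 64 -]
Op 8: note_off(64): free voice 1 | voices=[67 - -]
Op 9: note_on(76): voice 1 is free -> assigned | voices=[67 76 -]
Op 10: note_on(69): voice 2 is free -> assigned | voices=[67 76 69]
Op 11: note_off(67): free voice 0 | voices=[- 76 69]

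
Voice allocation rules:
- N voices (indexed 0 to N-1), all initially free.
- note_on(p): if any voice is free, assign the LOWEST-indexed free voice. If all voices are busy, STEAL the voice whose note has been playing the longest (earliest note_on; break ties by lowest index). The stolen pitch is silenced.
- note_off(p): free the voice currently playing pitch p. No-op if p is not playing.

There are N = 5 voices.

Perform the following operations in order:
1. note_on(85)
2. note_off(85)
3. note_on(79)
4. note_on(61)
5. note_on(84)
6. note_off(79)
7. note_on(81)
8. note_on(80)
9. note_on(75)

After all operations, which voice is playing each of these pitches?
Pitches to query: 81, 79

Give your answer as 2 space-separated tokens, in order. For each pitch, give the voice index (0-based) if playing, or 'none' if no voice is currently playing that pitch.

Answer: 0 none

Derivation:
Op 1: note_on(85): voice 0 is free -> assigned | voices=[85 - - - -]
Op 2: note_off(85): free voice 0 | voices=[- - - - -]
Op 3: note_on(79): voice 0 is free -> assigned | voices=[79 - - - -]
Op 4: note_on(61): voice 1 is free -> assigned | voices=[79 61 - - -]
Op 5: note_on(84): voice 2 is free -> assigned | voices=[79 61 84 - -]
Op 6: note_off(79): free voice 0 | voices=[- 61 84 - -]
Op 7: note_on(81): voice 0 is free -> assigned | voices=[81 61 84 - -]
Op 8: note_on(80): voice 3 is free -> assigned | voices=[81 61 84 80 -]
Op 9: note_on(75): voice 4 is free -> assigned | voices=[81 61 84 80 75]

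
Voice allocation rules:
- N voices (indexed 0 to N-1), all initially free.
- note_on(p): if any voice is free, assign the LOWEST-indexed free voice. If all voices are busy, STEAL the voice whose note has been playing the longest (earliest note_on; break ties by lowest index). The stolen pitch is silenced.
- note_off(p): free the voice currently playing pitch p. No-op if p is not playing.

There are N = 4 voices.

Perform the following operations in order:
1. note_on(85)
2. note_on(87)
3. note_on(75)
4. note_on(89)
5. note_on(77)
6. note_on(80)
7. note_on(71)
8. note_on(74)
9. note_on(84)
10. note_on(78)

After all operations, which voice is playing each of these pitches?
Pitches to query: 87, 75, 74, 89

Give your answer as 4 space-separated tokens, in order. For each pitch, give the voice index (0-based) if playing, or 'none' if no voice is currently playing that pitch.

Op 1: note_on(85): voice 0 is free -> assigned | voices=[85 - - -]
Op 2: note_on(87): voice 1 is free -> assigned | voices=[85 87 - -]
Op 3: note_on(75): voice 2 is free -> assigned | voices=[85 87 75 -]
Op 4: note_on(89): voice 3 is free -> assigned | voices=[85 87 75 89]
Op 5: note_on(77): all voices busy, STEAL voice 0 (pitch 85, oldest) -> assign | voices=[77 87 75 89]
Op 6: note_on(80): all voices busy, STEAL voice 1 (pitch 87, oldest) -> assign | voices=[77 80 75 89]
Op 7: note_on(71): all voices busy, STEAL voice 2 (pitch 75, oldest) -> assign | voices=[77 80 71 89]
Op 8: note_on(74): all voices busy, STEAL voice 3 (pitch 89, oldest) -> assign | voices=[77 80 71 74]
Op 9: note_on(84): all voices busy, STEAL voice 0 (pitch 77, oldest) -> assign | voices=[84 80 71 74]
Op 10: note_on(78): all voices busy, STEAL voice 1 (pitch 80, oldest) -> assign | voices=[84 78 71 74]

Answer: none none 3 none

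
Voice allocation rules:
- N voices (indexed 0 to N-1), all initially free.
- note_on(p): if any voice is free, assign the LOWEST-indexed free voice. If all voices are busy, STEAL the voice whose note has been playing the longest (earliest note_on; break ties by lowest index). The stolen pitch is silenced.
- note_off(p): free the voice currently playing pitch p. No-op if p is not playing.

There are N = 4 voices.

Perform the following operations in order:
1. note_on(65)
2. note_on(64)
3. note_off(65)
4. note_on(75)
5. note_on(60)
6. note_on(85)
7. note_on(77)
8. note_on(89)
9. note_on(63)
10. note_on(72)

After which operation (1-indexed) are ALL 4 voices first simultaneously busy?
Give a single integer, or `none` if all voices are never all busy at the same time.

Op 1: note_on(65): voice 0 is free -> assigned | voices=[65 - - -]
Op 2: note_on(64): voice 1 is free -> assigned | voices=[65 64 - -]
Op 3: note_off(65): free voice 0 | voices=[- 64 - -]
Op 4: note_on(75): voice 0 is free -> assigned | voices=[75 64 - -]
Op 5: note_on(60): voice 2 is free -> assigned | voices=[75 64 60 -]
Op 6: note_on(85): voice 3 is free -> assigned | voices=[75 64 60 85]
Op 7: note_on(77): all voices busy, STEAL voice 1 (pitch 64, oldest) -> assign | voices=[75 77 60 85]
Op 8: note_on(89): all voices busy, STEAL voice 0 (pitch 75, oldest) -> assign | voices=[89 77 60 85]
Op 9: note_on(63): all voices busy, STEAL voice 2 (pitch 60, oldest) -> assign | voices=[89 77 63 85]
Op 10: note_on(72): all voices busy, STEAL voice 3 (pitch 85, oldest) -> assign | voices=[89 77 63 72]

Answer: 6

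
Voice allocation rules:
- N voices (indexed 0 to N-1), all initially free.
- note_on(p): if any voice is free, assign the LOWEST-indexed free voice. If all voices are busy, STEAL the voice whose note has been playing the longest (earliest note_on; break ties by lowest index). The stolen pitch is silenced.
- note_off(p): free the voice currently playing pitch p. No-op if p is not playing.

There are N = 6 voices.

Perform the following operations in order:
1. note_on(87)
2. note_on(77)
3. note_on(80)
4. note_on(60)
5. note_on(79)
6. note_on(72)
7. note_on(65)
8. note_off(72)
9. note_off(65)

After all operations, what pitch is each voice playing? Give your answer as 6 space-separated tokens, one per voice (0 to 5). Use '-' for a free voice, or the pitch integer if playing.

Op 1: note_on(87): voice 0 is free -> assigned | voices=[87 - - - - -]
Op 2: note_on(77): voice 1 is free -> assigned | voices=[87 77 - - - -]
Op 3: note_on(80): voice 2 is free -> assigned | voices=[87 77 80 - - -]
Op 4: note_on(60): voice 3 is free -> assigned | voices=[87 77 80 60 - -]
Op 5: note_on(79): voice 4 is free -> assigned | voices=[87 77 80 60 79 -]
Op 6: note_on(72): voice 5 is free -> assigned | voices=[87 77 80 60 79 72]
Op 7: note_on(65): all voices busy, STEAL voice 0 (pitch 87, oldest) -> assign | voices=[65 77 80 60 79 72]
Op 8: note_off(72): free voice 5 | voices=[65 77 80 60 79 -]
Op 9: note_off(65): free voice 0 | voices=[- 77 80 60 79 -]

Answer: - 77 80 60 79 -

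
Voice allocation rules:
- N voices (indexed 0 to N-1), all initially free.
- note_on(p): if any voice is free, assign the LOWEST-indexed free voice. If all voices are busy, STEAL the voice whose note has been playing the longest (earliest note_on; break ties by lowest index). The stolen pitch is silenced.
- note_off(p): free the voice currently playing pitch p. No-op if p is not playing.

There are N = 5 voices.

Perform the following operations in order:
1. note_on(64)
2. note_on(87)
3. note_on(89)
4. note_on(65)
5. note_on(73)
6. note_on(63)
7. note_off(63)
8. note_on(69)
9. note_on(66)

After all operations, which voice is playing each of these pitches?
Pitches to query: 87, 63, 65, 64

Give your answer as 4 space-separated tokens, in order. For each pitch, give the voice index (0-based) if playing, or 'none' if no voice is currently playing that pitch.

Answer: none none 3 none

Derivation:
Op 1: note_on(64): voice 0 is free -> assigned | voices=[64 - - - -]
Op 2: note_on(87): voice 1 is free -> assigned | voices=[64 87 - - -]
Op 3: note_on(89): voice 2 is free -> assigned | voices=[64 87 89 - -]
Op 4: note_on(65): voice 3 is free -> assigned | voices=[64 87 89 65 -]
Op 5: note_on(73): voice 4 is free -> assigned | voices=[64 87 89 65 73]
Op 6: note_on(63): all voices busy, STEAL voice 0 (pitch 64, oldest) -> assign | voices=[63 87 89 65 73]
Op 7: note_off(63): free voice 0 | voices=[- 87 89 65 73]
Op 8: note_on(69): voice 0 is free -> assigned | voices=[69 87 89 65 73]
Op 9: note_on(66): all voices busy, STEAL voice 1 (pitch 87, oldest) -> assign | voices=[69 66 89 65 73]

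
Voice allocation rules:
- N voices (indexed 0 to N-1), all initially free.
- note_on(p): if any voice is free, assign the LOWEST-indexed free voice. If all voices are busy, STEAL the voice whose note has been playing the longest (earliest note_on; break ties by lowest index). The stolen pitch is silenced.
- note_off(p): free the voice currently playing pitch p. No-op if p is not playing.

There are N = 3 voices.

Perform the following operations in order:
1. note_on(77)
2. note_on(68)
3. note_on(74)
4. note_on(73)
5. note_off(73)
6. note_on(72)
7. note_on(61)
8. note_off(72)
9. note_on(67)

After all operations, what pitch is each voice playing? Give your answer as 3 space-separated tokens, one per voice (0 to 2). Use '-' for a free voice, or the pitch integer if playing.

Op 1: note_on(77): voice 0 is free -> assigned | voices=[77 - -]
Op 2: note_on(68): voice 1 is free -> assigned | voices=[77 68 -]
Op 3: note_on(74): voice 2 is free -> assigned | voices=[77 68 74]
Op 4: note_on(73): all voices busy, STEAL voice 0 (pitch 77, oldest) -> assign | voices=[73 68 74]
Op 5: note_off(73): free voice 0 | voices=[- 68 74]
Op 6: note_on(72): voice 0 is free -> assigned | voices=[72 68 74]
Op 7: note_on(61): all voices busy, STEAL voice 1 (pitch 68, oldest) -> assign | voices=[72 61 74]
Op 8: note_off(72): free voice 0 | voices=[- 61 74]
Op 9: note_on(67): voice 0 is free -> assigned | voices=[67 61 74]

Answer: 67 61 74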